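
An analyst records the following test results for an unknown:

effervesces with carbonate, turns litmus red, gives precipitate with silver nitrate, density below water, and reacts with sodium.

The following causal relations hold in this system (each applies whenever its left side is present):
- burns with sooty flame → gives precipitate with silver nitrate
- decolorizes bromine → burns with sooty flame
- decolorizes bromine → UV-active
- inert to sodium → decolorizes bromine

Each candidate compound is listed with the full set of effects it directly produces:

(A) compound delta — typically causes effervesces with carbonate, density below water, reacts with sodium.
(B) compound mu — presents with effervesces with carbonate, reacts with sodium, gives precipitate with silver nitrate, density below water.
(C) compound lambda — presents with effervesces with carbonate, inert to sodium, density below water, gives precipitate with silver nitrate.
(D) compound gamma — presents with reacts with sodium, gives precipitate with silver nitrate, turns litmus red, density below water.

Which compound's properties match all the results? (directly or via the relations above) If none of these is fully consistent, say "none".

Testing each hypothesis:
(A) compound delta — effervesces with carbonate ✓; turns litmus red ✗; gives precipitate with silver nitrate ✗; density below water ✓; reacts with sodium ✓
(B) compound mu — does not account for turns litmus red
(C) compound lambda — effervesces with carbonate ✓; turns litmus red ✗; gives precipitate with silver nitrate ✓; density below water ✓; reacts with sodium ✗
(D) compound gamma — effervesces with carbonate ✗; turns litmus red ✓; gives precipitate with silver nitrate ✓; density below water ✓; reacts with sodium ✓
Every candidate fails on at least one observation.

none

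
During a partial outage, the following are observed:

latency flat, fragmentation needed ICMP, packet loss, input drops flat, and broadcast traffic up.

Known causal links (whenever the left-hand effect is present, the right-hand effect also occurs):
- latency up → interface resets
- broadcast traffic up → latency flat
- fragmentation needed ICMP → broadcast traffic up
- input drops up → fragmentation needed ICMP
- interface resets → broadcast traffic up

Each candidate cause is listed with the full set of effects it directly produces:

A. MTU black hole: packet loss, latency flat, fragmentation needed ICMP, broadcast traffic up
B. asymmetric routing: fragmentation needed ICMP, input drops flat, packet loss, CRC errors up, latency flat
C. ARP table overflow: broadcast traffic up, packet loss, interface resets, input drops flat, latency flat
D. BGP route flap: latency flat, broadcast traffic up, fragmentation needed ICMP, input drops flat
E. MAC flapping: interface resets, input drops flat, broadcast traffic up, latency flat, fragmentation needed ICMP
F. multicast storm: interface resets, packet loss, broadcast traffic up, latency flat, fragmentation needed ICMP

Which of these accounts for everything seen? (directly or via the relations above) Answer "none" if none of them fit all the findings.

Per-candidate check:
(A) MTU black hole — latency flat ✓; fragmentation needed ICMP ✓; packet loss ✓; input drops flat ✗; broadcast traffic up ✓
(B) asymmetric routing — accounts for every observation (broadcast traffic up by fragmentation needed ICMP → broadcast traffic up)
(C) ARP table overflow — does not account for fragmentation needed ICMP
(D) BGP route flap — latency flat ✓; fragmentation needed ICMP ✓; packet loss ✗; input drops flat ✓; broadcast traffic up ✓
(E) MAC flapping — does not account for packet loss
(F) multicast storm — latency flat ✓; fragmentation needed ICMP ✓; packet loss ✓; input drops flat ✗; broadcast traffic up ✓
(B) alone accounts for all the evidence.

B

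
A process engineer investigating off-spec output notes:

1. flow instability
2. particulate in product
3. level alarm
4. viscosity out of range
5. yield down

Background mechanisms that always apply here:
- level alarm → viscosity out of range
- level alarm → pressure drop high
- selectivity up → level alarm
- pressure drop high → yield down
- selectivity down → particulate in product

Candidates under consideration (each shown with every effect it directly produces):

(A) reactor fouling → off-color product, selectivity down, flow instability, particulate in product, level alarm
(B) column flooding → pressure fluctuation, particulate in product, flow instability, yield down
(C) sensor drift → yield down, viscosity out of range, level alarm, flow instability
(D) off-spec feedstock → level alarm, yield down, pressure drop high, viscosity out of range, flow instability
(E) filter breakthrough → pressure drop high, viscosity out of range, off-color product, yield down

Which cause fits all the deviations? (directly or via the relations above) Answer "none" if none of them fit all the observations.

A

For each candidate, compare predicted effects to what was observed:
(A) reactor fouling — accounts for every observation (viscosity out of range through level alarm → viscosity out of range)
(B) column flooding — does not account for level alarm, viscosity out of range
(C) sensor drift — flow instability ✓; particulate in product ✗; level alarm ✓; viscosity out of range ✓; yield down ✓
(D) off-spec feedstock — does not account for particulate in product
(E) filter breakthrough — does not account for flow instability, particulate in product, level alarm
(A) is the only candidate with no mismatches.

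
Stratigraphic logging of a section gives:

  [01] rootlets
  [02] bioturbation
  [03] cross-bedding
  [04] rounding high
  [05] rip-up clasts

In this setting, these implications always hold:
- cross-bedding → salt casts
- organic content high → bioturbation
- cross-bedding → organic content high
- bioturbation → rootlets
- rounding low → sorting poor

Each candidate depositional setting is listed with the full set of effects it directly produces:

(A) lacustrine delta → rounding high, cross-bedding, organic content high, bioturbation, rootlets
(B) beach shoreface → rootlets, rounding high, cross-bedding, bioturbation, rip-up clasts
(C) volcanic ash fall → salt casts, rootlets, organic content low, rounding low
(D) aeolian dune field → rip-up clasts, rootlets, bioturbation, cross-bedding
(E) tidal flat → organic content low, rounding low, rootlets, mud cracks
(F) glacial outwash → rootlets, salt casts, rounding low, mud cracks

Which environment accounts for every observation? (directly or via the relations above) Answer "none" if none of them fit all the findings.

Testing each hypothesis:
(A) lacustrine delta — rootlets +; bioturbation +; cross-bedding +; rounding high +; rip-up clasts -
(B) beach shoreface — rootlets +; bioturbation +; cross-bedding +; rounding high +; rip-up clasts +
(C) volcanic ash fall — rootlets +; bioturbation -; cross-bedding -; rounding high -; rip-up clasts -
(D) aeolian dune field — does not account for rounding high
(E) tidal flat — rootlets +; bioturbation -; cross-bedding -; rounding high -; rip-up clasts -
(F) glacial outwash — rootlets +; bioturbation -; cross-bedding -; rounding high -; rip-up clasts -
(B) alone accounts for all the evidence.

B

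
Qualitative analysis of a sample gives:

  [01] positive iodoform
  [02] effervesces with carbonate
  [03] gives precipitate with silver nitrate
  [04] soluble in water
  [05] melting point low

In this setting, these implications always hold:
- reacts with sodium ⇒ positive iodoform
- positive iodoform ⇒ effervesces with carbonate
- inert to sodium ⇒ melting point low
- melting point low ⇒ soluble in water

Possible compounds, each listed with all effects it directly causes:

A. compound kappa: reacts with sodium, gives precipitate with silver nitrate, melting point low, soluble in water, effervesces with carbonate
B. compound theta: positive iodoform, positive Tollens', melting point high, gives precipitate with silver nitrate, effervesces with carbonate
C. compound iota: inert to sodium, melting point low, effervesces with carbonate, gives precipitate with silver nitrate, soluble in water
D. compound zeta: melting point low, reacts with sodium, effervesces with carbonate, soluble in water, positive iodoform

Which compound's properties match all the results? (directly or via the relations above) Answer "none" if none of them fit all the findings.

A

Per-candidate check:
(A) compound kappa — positive iodoform + (through reacts with sodium → positive iodoform); effervesces with carbonate +; gives precipitate with silver nitrate +; soluble in water +; melting point low +
(B) compound theta — positive iodoform +; effervesces with carbonate +; gives precipitate with silver nitrate +; soluble in water -; melting point low -
(C) compound iota — positive iodoform -; effervesces with carbonate +; gives precipitate with silver nitrate +; soluble in water +; melting point low +
(D) compound zeta — positive iodoform +; effervesces with carbonate +; gives precipitate with silver nitrate -; soluble in water +; melting point low +
(A) alone accounts for all the evidence.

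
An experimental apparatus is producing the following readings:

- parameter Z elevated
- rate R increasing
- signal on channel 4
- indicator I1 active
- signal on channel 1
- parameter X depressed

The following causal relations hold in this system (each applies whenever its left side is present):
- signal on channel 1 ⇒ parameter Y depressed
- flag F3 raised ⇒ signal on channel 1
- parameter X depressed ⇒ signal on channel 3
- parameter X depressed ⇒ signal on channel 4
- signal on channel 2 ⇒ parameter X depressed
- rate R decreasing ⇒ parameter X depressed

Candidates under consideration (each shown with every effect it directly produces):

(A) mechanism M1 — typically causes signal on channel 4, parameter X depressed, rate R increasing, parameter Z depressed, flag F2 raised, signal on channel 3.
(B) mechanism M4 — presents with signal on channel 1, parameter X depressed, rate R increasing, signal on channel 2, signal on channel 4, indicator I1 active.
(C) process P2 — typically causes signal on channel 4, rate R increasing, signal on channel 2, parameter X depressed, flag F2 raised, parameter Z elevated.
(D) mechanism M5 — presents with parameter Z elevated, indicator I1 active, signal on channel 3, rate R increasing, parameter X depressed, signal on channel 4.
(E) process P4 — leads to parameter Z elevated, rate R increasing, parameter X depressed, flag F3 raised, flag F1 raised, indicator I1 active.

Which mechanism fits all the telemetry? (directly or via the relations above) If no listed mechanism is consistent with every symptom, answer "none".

For each candidate, compare predicted effects to what was observed:
(A) mechanism M1 — fails on parameter Z elevated, indicator I1 active, signal on channel 1 (predicts parameter Z depressed, not parameter Z elevated)
(B) mechanism M4 — does not account for parameter Z elevated
(C) process P2 — parameter Z elevated match; rate R increasing match; signal on channel 4 match; indicator I1 active miss; signal on channel 1 miss; parameter X depressed match
(D) mechanism M5 — does not account for signal on channel 1
(E) process P4 — parameter Z elevated match; rate R increasing match; signal on channel 4 match (via parameter X depressed → signal on channel 4); indicator I1 active match; signal on channel 1 match (via flag F3 raised → signal on channel 1); parameter X depressed match
(E) alone accounts for all the evidence.

E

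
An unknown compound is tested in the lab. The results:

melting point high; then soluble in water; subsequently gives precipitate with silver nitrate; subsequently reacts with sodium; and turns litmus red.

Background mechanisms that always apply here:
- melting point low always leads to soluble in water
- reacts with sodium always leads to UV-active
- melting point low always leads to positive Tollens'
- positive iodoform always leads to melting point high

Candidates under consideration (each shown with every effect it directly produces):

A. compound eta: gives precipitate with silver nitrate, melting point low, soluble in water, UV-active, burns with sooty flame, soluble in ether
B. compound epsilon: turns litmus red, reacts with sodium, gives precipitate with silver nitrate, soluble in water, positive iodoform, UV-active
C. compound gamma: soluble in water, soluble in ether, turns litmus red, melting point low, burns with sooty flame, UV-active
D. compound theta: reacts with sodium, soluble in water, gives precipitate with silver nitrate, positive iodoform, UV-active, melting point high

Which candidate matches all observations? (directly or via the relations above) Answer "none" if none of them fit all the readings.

Per-candidate check:
(A) compound eta — fails on melting point high, reacts with sodium, turns litmus red (predicts melting point low, not melting point high)
(B) compound epsilon — melting point high ✓ (by positive iodoform → melting point high); soluble in water ✓; gives precipitate with silver nitrate ✓; reacts with sodium ✓; turns litmus red ✓
(C) compound gamma — melting point high ✗; soluble in water ✓; gives precipitate with silver nitrate ✗; reacts with sodium ✗; turns litmus red ✓
(D) compound theta — does not account for turns litmus red
(B) alone accounts for all the evidence.

B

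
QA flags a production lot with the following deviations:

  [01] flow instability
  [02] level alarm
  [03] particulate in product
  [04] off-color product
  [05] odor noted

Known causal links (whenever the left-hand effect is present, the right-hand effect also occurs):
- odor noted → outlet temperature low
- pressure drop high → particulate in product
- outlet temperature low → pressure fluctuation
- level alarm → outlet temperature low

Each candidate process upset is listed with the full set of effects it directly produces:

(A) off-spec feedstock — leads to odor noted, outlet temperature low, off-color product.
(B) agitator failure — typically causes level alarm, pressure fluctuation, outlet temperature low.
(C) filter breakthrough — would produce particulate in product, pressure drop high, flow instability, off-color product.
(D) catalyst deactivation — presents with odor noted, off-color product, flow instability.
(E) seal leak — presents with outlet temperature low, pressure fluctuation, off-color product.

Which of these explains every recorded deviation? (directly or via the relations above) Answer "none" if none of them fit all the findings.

For each candidate, compare predicted effects to what was observed:
(A) off-spec feedstock — does not account for flow instability, level alarm, particulate in product
(B) agitator failure — flow instability ✗; level alarm ✓; particulate in product ✗; off-color product ✗; odor noted ✗
(C) filter breakthrough — does not account for level alarm, odor noted
(D) catalyst deactivation — flow instability ✓; level alarm ✗; particulate in product ✗; off-color product ✓; odor noted ✓
(E) seal leak — flow instability ✗; level alarm ✗; particulate in product ✗; off-color product ✓; odor noted ✗
No candidate is consistent with all observations.

none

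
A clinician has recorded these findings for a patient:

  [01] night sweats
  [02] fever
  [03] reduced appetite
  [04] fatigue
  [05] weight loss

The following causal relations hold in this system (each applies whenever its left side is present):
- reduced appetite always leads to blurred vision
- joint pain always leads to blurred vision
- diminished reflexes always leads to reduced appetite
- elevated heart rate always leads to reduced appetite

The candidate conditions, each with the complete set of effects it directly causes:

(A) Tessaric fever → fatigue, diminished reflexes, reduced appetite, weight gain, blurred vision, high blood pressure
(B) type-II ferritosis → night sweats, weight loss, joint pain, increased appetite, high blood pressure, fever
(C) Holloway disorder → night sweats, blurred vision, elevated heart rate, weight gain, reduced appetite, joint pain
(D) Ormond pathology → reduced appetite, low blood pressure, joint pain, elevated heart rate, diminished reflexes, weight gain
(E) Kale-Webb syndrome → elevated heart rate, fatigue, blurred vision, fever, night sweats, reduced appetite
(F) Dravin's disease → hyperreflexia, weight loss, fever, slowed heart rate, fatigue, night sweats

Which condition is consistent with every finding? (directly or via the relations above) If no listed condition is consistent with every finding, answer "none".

none

Per-candidate check:
(A) Tessaric fever — night sweats ✗; fever ✗; reduced appetite ✓; fatigue ✓; weight loss ✗
(B) type-II ferritosis — night sweats ✓; fever ✓; reduced appetite ✗; fatigue ✗; weight loss ✓
(C) Holloway disorder — fails on fever, fatigue, weight loss (predicts weight gain, not weight loss)
(D) Ormond pathology — fails on night sweats, fever, fatigue, weight loss (predicts weight gain, not weight loss)
(E) Kale-Webb syndrome — night sweats ✓; fever ✓; reduced appetite ✓; fatigue ✓; weight loss ✗
(F) Dravin's disease — night sweats ✓; fever ✓; reduced appetite ✗; fatigue ✓; weight loss ✓
None of the listed candidates fits everything.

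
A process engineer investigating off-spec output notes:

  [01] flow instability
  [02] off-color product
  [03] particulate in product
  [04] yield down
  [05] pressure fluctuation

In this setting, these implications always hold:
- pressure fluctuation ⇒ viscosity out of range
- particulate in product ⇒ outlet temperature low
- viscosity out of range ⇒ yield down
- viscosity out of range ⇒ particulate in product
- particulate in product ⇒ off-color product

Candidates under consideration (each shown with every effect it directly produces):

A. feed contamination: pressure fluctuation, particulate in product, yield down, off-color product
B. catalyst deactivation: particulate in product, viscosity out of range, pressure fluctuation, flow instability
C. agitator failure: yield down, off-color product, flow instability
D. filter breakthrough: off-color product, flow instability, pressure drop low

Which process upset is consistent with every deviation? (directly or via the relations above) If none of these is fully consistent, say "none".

B

Checking each candidate against the observations:
(A) feed contamination — does not account for flow instability
(B) catalyst deactivation — accounts for every observation (off-color product through particulate in product → off-color product)
(C) agitator failure — flow instability match; off-color product match; particulate in product miss; yield down match; pressure fluctuation miss
(D) filter breakthrough — does not account for particulate in product, yield down, pressure fluctuation
(B) alone accounts for all the evidence.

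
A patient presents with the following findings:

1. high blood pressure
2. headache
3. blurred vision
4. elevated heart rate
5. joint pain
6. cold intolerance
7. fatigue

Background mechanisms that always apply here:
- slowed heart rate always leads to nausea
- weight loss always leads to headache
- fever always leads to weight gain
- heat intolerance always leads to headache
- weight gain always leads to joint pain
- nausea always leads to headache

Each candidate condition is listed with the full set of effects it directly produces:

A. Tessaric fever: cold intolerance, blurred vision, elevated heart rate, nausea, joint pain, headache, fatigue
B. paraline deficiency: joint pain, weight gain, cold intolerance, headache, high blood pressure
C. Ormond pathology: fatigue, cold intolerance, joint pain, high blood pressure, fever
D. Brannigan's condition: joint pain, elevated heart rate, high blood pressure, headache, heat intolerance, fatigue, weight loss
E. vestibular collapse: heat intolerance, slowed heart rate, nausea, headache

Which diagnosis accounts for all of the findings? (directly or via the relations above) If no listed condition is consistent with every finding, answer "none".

none

Testing each hypothesis:
(A) Tessaric fever — does not account for high blood pressure
(B) paraline deficiency — high blood pressure +; headache +; blurred vision -; elevated heart rate -; joint pain +; cold intolerance +; fatigue -
(C) Ormond pathology — does not account for headache, blurred vision, elevated heart rate
(D) Brannigan's condition — fails on blurred vision, cold intolerance (predicts heat intolerance, not cold intolerance)
(E) vestibular collapse — fails on high blood pressure, blurred vision, elevated heart rate, joint pain, cold intolerance, fatigue (predicts slowed heart rate, not elevated heart rate; predicts heat intolerance, not cold intolerance)
None of the listed candidates fits everything.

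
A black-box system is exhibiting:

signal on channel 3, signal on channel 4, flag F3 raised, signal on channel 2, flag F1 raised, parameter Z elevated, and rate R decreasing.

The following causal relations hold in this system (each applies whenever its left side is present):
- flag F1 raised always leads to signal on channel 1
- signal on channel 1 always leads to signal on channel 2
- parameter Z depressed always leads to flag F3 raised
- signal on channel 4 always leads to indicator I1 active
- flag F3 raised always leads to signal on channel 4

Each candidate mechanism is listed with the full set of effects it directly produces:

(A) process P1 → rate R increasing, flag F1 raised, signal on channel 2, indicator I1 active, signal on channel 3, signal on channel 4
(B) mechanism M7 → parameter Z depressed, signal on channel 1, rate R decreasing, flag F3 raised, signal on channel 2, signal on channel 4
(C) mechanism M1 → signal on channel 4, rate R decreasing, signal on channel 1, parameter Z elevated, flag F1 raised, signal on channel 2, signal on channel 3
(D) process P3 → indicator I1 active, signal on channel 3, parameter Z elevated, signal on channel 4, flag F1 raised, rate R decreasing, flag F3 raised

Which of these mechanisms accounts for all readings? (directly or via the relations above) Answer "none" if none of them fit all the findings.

D

Per-candidate check:
(A) process P1 — signal on channel 3 yes; signal on channel 4 yes; flag F3 raised NO; signal on channel 2 yes; flag F1 raised yes; parameter Z elevated NO; rate R decreasing NO
(B) mechanism M7 — fails on signal on channel 3, flag F1 raised, parameter Z elevated (predicts parameter Z depressed, not parameter Z elevated)
(C) mechanism M1 — signal on channel 3 yes; signal on channel 4 yes; flag F3 raised NO; signal on channel 2 yes; flag F1 raised yes; parameter Z elevated yes; rate R decreasing yes
(D) process P3 — accounts for every observation (signal on channel 2 via flag F1 raised → signal on channel 1 → signal on channel 2)
(D) is the only candidate with no mismatches.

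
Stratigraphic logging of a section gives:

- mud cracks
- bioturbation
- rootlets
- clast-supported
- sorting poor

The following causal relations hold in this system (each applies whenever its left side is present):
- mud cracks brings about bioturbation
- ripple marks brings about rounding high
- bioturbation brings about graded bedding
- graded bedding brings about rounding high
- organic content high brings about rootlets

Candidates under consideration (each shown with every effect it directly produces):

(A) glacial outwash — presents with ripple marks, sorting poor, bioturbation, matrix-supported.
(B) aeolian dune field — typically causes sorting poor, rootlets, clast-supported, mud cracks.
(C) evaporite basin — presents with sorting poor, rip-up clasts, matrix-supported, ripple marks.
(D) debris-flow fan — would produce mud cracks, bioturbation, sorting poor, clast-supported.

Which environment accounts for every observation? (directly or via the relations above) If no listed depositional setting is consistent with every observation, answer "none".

Per-candidate check:
(A) glacial outwash — mud cracks NO; bioturbation yes; rootlets NO; clast-supported NO; sorting poor yes
(B) aeolian dune field — mud cracks yes; bioturbation yes (by mud cracks → bioturbation); rootlets yes; clast-supported yes; sorting poor yes
(C) evaporite basin — fails on mud cracks, bioturbation, rootlets, clast-supported (predicts matrix-supported, not clast-supported)
(D) debris-flow fan — does not account for rootlets
Only (B) is consistent with every observation.

B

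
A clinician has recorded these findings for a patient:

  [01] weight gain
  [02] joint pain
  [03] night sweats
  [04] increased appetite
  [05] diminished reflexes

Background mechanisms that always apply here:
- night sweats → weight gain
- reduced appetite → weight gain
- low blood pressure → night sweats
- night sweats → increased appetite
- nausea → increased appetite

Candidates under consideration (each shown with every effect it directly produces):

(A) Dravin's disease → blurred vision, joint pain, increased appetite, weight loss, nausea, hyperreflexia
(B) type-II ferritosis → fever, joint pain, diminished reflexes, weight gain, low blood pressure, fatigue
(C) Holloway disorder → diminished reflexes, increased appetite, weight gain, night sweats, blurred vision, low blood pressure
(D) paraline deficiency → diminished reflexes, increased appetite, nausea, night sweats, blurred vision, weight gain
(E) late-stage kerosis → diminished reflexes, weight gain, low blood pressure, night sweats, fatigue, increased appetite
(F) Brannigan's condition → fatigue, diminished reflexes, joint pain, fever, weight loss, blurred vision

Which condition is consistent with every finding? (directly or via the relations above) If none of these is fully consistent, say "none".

Checking each candidate against the observations:
(A) Dravin's disease — weight gain miss; joint pain match; night sweats miss; increased appetite match; diminished reflexes miss
(B) type-II ferritosis — weight gain match; joint pain match; night sweats match (through low blood pressure → night sweats); increased appetite match (through low blood pressure → night sweats → increased appetite); diminished reflexes match
(C) Holloway disorder — weight gain match; joint pain miss; night sweats match; increased appetite match; diminished reflexes match
(D) paraline deficiency — does not account for joint pain
(E) late-stage kerosis — weight gain match; joint pain miss; night sweats match; increased appetite match; diminished reflexes match
(F) Brannigan's condition — fails on weight gain, night sweats, increased appetite (predicts weight loss, not weight gain)
Only (B) is consistent with every observation.

B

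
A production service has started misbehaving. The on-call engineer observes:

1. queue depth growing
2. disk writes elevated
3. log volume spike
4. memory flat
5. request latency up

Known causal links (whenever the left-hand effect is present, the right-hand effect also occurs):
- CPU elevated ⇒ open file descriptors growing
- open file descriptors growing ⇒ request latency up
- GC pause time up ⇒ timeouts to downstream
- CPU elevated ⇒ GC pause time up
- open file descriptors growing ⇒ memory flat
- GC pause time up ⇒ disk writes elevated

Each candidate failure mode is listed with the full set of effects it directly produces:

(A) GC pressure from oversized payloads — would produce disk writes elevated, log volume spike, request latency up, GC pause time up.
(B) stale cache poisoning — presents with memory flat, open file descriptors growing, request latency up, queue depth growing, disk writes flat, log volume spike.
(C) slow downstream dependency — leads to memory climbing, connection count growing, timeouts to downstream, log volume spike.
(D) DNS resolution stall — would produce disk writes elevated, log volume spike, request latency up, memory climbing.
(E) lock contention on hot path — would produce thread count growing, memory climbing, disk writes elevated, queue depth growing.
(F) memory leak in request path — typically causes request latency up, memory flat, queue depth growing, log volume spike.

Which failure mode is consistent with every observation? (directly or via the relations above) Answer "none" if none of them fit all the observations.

none

Testing each hypothesis:
(A) GC pressure from oversized payloads — does not account for queue depth growing, memory flat
(B) stale cache poisoning — queue depth growing +; disk writes elevated -; log volume spike +; memory flat +; request latency up +
(C) slow downstream dependency — queue depth growing -; disk writes elevated -; log volume spike +; memory flat -; request latency up -
(D) DNS resolution stall — fails on queue depth growing, memory flat (predicts memory climbing, not memory flat)
(E) lock contention on hot path — queue depth growing +; disk writes elevated +; log volume spike -; memory flat -; request latency up -
(F) memory leak in request path — does not account for disk writes elevated
Every candidate fails on at least one observation.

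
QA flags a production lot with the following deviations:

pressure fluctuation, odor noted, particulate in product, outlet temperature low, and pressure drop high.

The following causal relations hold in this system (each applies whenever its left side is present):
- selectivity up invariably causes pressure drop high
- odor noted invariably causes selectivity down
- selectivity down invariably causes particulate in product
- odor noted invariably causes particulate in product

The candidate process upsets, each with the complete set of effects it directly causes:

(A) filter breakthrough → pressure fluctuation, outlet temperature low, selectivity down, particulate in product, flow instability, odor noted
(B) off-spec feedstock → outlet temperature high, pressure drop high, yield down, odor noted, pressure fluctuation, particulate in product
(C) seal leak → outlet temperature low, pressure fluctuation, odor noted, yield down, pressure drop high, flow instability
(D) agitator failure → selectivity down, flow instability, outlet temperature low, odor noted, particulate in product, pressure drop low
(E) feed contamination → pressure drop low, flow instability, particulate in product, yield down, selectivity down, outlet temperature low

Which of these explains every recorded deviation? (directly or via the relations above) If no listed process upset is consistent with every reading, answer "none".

C

For each candidate, compare predicted effects to what was observed:
(A) filter breakthrough — pressure fluctuation ✓; odor noted ✓; particulate in product ✓; outlet temperature low ✓; pressure drop high ✗
(B) off-spec feedstock — pressure fluctuation ✓; odor noted ✓; particulate in product ✓; outlet temperature low ✗; pressure drop high ✓
(C) seal leak — accounts for every observation (particulate in product through odor noted → particulate in product)
(D) agitator failure — fails on pressure fluctuation, pressure drop high (predicts pressure drop low, not pressure drop high)
(E) feed contamination — fails on pressure fluctuation, odor noted, pressure drop high (predicts pressure drop low, not pressure drop high)
(C) alone accounts for all the evidence.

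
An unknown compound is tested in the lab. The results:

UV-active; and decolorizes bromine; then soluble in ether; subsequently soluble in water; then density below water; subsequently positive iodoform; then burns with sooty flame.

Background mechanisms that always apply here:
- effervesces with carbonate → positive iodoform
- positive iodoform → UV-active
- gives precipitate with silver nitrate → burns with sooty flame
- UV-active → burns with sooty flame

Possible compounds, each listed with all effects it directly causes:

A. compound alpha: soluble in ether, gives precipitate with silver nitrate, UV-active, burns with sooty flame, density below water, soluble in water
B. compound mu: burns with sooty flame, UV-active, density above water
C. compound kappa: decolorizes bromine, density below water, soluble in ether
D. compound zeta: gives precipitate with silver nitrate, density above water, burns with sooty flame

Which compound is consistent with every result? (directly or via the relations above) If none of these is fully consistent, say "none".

For each candidate, compare predicted effects to what was observed:
(A) compound alpha — does not account for decolorizes bromine, positive iodoform
(B) compound mu — UV-active ✓; decolorizes bromine ✗; soluble in ether ✗; soluble in water ✗; density below water ✗; positive iodoform ✗; burns with sooty flame ✓
(C) compound kappa — UV-active ✗; decolorizes bromine ✓; soluble in ether ✓; soluble in water ✗; density below water ✓; positive iodoform ✗; burns with sooty flame ✗
(D) compound zeta — fails on UV-active, decolorizes bromine, soluble in ether, soluble in water, density below water, positive iodoform (predicts density above water, not density below water)
None of the listed candidates fits everything.

none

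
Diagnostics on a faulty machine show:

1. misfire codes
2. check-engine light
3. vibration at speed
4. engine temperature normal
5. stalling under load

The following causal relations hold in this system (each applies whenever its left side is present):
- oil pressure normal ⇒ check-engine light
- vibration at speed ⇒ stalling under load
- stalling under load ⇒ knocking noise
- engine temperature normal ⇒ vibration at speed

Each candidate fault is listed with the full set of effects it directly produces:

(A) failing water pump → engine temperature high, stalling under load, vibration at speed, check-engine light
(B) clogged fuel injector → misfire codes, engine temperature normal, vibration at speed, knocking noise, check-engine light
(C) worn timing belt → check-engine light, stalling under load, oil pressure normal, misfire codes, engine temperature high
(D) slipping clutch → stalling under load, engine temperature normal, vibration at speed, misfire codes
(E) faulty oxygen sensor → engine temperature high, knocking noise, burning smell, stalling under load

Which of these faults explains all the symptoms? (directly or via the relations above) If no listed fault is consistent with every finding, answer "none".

B

Per-candidate check:
(A) failing water pump — misfire codes miss; check-engine light match; vibration at speed match; engine temperature normal miss; stalling under load match
(B) clogged fuel injector — misfire codes match; check-engine light match; vibration at speed match; engine temperature normal match; stalling under load match (through vibration at speed → stalling under load)
(C) worn timing belt — misfire codes match; check-engine light match; vibration at speed miss; engine temperature normal miss; stalling under load match
(D) slipping clutch — misfire codes match; check-engine light miss; vibration at speed match; engine temperature normal match; stalling under load match
(E) faulty oxygen sensor — fails on misfire codes, check-engine light, vibration at speed, engine temperature normal (predicts engine temperature high, not engine temperature normal)
(B) is the only candidate with no mismatches.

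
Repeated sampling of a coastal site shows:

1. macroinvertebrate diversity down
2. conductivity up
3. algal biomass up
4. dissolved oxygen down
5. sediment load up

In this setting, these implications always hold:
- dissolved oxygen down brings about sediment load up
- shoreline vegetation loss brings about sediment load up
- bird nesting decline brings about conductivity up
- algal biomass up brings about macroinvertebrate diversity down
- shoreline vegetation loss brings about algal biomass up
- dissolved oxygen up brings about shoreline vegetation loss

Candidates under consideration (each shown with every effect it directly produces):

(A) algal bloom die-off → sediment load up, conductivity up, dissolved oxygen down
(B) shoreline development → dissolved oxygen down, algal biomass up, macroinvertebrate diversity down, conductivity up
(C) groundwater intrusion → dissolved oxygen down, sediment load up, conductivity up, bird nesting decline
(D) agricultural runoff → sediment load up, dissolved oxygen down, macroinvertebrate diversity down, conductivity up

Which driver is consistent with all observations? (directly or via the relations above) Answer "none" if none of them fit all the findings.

Testing each hypothesis:
(A) algal bloom die-off — macroinvertebrate diversity down -; conductivity up +; algal biomass up -; dissolved oxygen down +; sediment load up +
(B) shoreline development — macroinvertebrate diversity down +; conductivity up +; algal biomass up +; dissolved oxygen down +; sediment load up + (through dissolved oxygen down → sediment load up)
(C) groundwater intrusion — macroinvertebrate diversity down -; conductivity up +; algal biomass up -; dissolved oxygen down +; sediment load up +
(D) agricultural runoff — macroinvertebrate diversity down +; conductivity up +; algal biomass up -; dissolved oxygen down +; sediment load up +
Only (B) is consistent with every observation.

B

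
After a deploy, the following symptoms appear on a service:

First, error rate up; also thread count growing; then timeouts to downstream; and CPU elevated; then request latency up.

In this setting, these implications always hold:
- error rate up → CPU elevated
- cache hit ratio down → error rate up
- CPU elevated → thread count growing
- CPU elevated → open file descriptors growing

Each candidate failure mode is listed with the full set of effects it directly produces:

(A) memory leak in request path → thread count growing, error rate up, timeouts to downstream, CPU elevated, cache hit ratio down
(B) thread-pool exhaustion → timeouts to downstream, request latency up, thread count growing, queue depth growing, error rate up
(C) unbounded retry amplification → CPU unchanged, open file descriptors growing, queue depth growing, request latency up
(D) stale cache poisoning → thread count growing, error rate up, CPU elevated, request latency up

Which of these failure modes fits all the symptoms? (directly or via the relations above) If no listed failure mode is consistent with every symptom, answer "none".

B

Checking each candidate against the observations:
(A) memory leak in request path — error rate up match; thread count growing match; timeouts to downstream match; CPU elevated match; request latency up miss
(B) thread-pool exhaustion — error rate up match; thread count growing match; timeouts to downstream match; CPU elevated match (by error rate up → CPU elevated); request latency up match
(C) unbounded retry amplification — error rate up miss; thread count growing miss; timeouts to downstream miss; CPU elevated miss; request latency up match
(D) stale cache poisoning — does not account for timeouts to downstream
(B) is the only candidate with no mismatches.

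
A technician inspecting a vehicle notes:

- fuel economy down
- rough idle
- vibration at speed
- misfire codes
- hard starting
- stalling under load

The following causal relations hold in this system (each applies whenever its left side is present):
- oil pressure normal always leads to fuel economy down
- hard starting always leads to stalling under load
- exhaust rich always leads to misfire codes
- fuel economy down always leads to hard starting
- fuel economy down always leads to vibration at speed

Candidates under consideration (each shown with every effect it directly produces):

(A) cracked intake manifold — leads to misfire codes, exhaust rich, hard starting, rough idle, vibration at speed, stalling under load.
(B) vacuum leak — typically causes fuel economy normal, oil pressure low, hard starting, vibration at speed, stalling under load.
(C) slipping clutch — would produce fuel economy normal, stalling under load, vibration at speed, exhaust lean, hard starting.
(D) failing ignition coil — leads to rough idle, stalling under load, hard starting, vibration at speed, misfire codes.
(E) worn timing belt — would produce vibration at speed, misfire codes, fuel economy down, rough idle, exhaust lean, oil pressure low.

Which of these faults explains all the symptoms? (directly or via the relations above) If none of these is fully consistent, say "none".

E

Per-candidate check:
(A) cracked intake manifold — fuel economy down -; rough idle +; vibration at speed +; misfire codes +; hard starting +; stalling under load +
(B) vacuum leak — fuel economy down -; rough idle -; vibration at speed +; misfire codes -; hard starting +; stalling under load +
(C) slipping clutch — fuel economy down -; rough idle -; vibration at speed +; misfire codes -; hard starting +; stalling under load +
(D) failing ignition coil — does not account for fuel economy down
(E) worn timing belt — fuel economy down +; rough idle +; vibration at speed +; misfire codes +; hard starting + (by fuel economy down → hard starting); stalling under load + (by fuel economy down → hard starting → stalling under load)
Only (E) is consistent with every observation.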